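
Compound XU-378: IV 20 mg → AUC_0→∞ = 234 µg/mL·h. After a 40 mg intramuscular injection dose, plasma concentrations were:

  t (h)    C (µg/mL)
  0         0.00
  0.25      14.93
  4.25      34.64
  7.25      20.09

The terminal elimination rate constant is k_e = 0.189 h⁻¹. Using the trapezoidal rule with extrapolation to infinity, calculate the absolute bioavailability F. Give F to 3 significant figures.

Trapezoidal AUC_0→7.25 (intramuscular injection):
  [0→0.25]: (0.00+14.93)/2 × 0.25 = 1.86625
  [0.25→4.25]: (14.93+34.64)/2 × 4 = 99.14
  [4.25→7.25]: (34.64+20.09)/2 × 3 = 82.095
  Sum = 183.10125 µg/mL·h
Tail: C_last/k_e = 20.09/0.189 = 106.296
AUC_0→∞ (intramuscular injection) = 183.10125 + 106.296 = 289.39725 µg/mL·h
F = (AUC_ev/D_ev)/(AUC_iv/D_iv) = (289.39725/40)/(234/20) = 7.23493/11.7 = 0.6184

F = 0.618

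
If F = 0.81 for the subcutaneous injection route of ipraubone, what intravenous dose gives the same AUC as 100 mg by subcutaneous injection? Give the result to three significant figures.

Systemic exposure from an extravascular dose = F × D_ev, so the equivalent IV dose is F × D_ev.
D_iv = F × D_ev = 0.81 × 100 = 81 mg

D_iv = 81.0 mg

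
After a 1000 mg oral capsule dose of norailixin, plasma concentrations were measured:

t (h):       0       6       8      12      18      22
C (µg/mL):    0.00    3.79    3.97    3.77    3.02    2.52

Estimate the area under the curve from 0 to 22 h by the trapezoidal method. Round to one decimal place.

Trapezoidal AUC_0→22:
  [0→6]: (0.00+3.79)/2 × 6 = 11.37
  [6→8]: (3.79+3.97)/2 × 2 = 7.76
  [8→12]: (3.97+3.77)/2 × 4 = 15.48
  [12→18]: (3.77+3.02)/2 × 6 = 20.37
  [18→22]: (3.02+2.52)/2 × 4 = 11.08
  Sum = 66.06 µg/mL·h

AUC = 66.1 µg/mL·h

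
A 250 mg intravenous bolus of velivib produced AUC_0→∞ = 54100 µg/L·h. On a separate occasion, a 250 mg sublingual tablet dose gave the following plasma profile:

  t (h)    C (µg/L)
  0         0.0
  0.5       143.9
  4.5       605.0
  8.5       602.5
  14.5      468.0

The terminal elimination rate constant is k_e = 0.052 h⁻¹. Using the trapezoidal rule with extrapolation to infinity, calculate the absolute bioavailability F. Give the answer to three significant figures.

F = 0.299

Trapezoidal AUC_0→14.5 (sublingual tablet):
  [0→0.5]: (0.0+143.9)/2 × 0.5 = 35.975
  [0.5→4.5]: (143.9+605.0)/2 × 4 = 1497.8
  [4.5→8.5]: (605.0+602.5)/2 × 4 = 2415.0
  [8.5→14.5]: (602.5+468.0)/2 × 6 = 3211.5
  Sum = 7160.275 µg/L·h
Tail: C_last/k_e = 468.0/0.052 = 9000.000
AUC_0→∞ (sublingual tablet) = 7160.275 + 9000.000 = 16160.275 µg/L·h
F = (AUC_ev/D_ev)/(AUC_iv/D_iv) = (16160.275/250)/(54100/250) = 64.6411/216.4 = 0.2987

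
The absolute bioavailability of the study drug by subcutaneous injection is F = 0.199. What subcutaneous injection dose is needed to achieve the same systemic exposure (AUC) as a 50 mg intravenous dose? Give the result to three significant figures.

For equal systemic exposure: F × D_ev = D_iv
D_ev = D_iv / F = 50 / 0.199 = 251.256 mg

D_subcutaneous = 251 mg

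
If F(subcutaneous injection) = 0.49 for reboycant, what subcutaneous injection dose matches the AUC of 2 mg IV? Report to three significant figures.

For equal systemic exposure: F × D_ev = D_iv
D_ev = D_iv / F = 2 / 0.49 = 4.08163 mg

D_subcutaneous = 4.08 mg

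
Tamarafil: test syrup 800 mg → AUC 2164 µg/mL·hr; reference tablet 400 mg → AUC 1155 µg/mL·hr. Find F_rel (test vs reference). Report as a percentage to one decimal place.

F_rel = (AUC_test/D_test) / (AUC_ref/D_ref)
      = (2164/800) / (1155/400)
      = 2.705 / 2.8875 = 0.9368 = 93.68%

F_rel = 93.7%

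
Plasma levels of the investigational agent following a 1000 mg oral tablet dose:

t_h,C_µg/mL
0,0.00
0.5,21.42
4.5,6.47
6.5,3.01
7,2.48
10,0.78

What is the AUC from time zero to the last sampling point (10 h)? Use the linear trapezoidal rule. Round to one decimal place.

Trapezoidal AUC_0→10:
  [0→0.5]: (0.00+21.42)/2 × 0.5 = 5.355
  [0.5→4.5]: (21.42+6.47)/2 × 4 = 55.78
  [4.5→6.5]: (6.47+3.01)/2 × 2 = 9.48
  [6.5→7]: (3.01+2.48)/2 × 0.5 = 1.3725
  [7→10]: (2.48+0.78)/2 × 3 = 4.89
  Sum = 76.8775 µg/mL·h

AUC = 76.9 µg/mL·h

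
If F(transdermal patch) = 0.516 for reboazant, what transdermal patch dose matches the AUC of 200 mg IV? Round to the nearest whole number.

D_transdermal = 388 mg

For equal systemic exposure: F × D_ev = D_iv
D_ev = D_iv / F = 200 / 0.516 = 387.597 mg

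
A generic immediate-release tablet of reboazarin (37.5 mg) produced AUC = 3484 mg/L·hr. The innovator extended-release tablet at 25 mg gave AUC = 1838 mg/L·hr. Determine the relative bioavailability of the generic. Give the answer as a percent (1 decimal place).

F_rel = 126.4%

F_rel = (AUC_test/D_test) / (AUC_ref/D_ref)
      = (3484/37.5) / (1838/25)
      = 92.9067 / 73.52 = 1.2637 = 126.37%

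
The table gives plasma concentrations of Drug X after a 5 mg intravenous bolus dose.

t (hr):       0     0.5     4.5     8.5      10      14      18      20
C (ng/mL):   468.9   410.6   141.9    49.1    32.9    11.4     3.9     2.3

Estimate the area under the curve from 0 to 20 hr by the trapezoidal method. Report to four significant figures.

AUC = 1894 ng/mL·hr

Trapezoidal AUC_0→20:
  [0→0.5]: (468.9+410.6)/2 × 0.5 = 219.875
  [0.5→4.5]: (410.6+141.9)/2 × 4 = 1105.0
  [4.5→8.5]: (141.9+49.1)/2 × 4 = 382.0
  [8.5→10]: (49.1+32.9)/2 × 1.5 = 61.5
  [10→14]: (32.9+11.4)/2 × 4 = 88.6
  [14→18]: (11.4+3.9)/2 × 4 = 30.6
  [18→20]: (3.9+2.3)/2 × 2 = 6.2
  Sum = 1893.775 ng/mL·hr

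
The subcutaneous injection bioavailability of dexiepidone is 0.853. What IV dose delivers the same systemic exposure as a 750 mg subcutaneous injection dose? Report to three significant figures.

D_iv = 640 mg

Systemic exposure from an extravascular dose = F × D_ev, so the equivalent IV dose is F × D_ev.
D_iv = F × D_ev = 0.853 × 750 = 639.75 mg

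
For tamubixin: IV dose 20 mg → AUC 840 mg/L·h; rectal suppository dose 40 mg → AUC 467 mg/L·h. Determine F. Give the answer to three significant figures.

F = 0.278

F = (AUC_ev / D_ev) / (AUC_iv / D_iv)
  = (467/40) / (840/20)
  = 11.675 / 42 = 0.2780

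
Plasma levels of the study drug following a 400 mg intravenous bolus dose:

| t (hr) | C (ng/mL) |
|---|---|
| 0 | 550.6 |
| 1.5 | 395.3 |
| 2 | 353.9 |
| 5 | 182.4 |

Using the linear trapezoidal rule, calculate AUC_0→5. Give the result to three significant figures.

Trapezoidal AUC_0→5:
  [0→1.5]: (550.6+395.3)/2 × 1.5 = 709.425
  [1.5→2]: (395.3+353.9)/2 × 0.5 = 187.3
  [2→5]: (353.9+182.4)/2 × 3 = 804.45
  Sum = 1701.175 ng/mL·hr

AUC = 1700 ng/mL·hr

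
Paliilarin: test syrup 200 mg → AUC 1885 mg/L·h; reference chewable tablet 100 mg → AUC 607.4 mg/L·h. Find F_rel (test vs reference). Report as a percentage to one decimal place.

F_rel = (AUC_test/D_test) / (AUC_ref/D_ref)
      = (1885/200) / (607.4/100)
      = 9.425 / 6.074 = 1.5517 = 155.17%

F_rel = 155.2%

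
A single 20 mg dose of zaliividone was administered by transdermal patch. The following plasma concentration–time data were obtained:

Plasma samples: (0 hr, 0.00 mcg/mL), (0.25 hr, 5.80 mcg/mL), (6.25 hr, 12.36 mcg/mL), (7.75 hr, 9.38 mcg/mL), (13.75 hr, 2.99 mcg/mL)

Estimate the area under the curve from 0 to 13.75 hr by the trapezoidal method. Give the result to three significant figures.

Trapezoidal AUC_0→13.75:
  [0→0.25]: (0.00+5.80)/2 × 0.25 = 0.725
  [0.25→6.25]: (5.80+12.36)/2 × 6 = 54.48
  [6.25→7.75]: (12.36+9.38)/2 × 1.5 = 16.305
  [7.75→13.75]: (9.38+2.99)/2 × 6 = 37.11
  Sum = 108.62 mcg/mL·hr

AUC = 109 mcg/mL·hr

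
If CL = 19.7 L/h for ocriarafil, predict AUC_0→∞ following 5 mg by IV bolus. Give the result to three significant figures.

AUC = 0.254 mg/L·h

AUC_0→∞ = Dose_iv / CL
        = 5 / 19.7 = 0.253807 mg/L·h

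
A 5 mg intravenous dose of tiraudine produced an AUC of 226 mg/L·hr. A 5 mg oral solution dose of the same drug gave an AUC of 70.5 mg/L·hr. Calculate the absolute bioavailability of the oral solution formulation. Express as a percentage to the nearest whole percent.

F = 31%

F = (AUC_ev / D_ev) / (AUC_iv / D_iv)
  = (70.5/5) / (226/5)
  = 14.1 / 45.2 = 0.3119
  = 31.19%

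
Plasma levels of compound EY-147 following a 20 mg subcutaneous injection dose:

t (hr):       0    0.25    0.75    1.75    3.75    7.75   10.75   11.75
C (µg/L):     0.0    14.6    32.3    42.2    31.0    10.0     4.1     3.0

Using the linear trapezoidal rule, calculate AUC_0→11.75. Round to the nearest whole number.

AUC = 231 µg/L·hr

Trapezoidal AUC_0→11.75:
  [0→0.25]: (0.0+14.6)/2 × 0.25 = 1.825
  [0.25→0.75]: (14.6+32.3)/2 × 0.5 = 11.725
  [0.75→1.75]: (32.3+42.2)/2 × 1 = 37.25
  [1.75→3.75]: (42.2+31.0)/2 × 2 = 73.2
  [3.75→7.75]: (31.0+10.0)/2 × 4 = 82.0
  [7.75→10.75]: (10.0+4.1)/2 × 3 = 21.15
  [10.75→11.75]: (4.1+3.0)/2 × 1 = 3.55
  Sum = 230.7 µg/L·hr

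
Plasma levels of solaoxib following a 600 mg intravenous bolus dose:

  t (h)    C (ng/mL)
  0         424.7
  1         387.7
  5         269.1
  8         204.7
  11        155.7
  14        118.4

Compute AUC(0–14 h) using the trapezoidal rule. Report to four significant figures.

Trapezoidal AUC_0→14:
  [0→1]: (424.7+387.7)/2 × 1 = 406.2
  [1→5]: (387.7+269.1)/2 × 4 = 1313.6
  [5→8]: (269.1+204.7)/2 × 3 = 710.7
  [8→11]: (204.7+155.7)/2 × 3 = 540.6
  [11→14]: (155.7+118.4)/2 × 3 = 411.15
  Sum = 3382.25 ng/mL·h

AUC = 3382 ng/mL·h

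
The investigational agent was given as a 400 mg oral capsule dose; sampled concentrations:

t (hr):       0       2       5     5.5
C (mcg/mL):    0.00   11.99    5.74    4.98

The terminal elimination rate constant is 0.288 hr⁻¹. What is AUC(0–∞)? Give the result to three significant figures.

Trapezoidal AUC_0→5.5:
  [0→2]: (0.00+11.99)/2 × 2 = 11.99
  [2→5]: (11.99+5.74)/2 × 3 = 26.595
  [5→5.5]: (5.74+4.98)/2 × 0.5 = 2.68
  Sum = 41.265 mcg/mL·hr
Extrapolated tail: C_last / k_e = 4.98 / 0.288 = 17.292
AUC_0→∞ = 41.265 + 17.292 = 58.557 mcg/mL·hr

AUC = 58.6 mcg/mL·hr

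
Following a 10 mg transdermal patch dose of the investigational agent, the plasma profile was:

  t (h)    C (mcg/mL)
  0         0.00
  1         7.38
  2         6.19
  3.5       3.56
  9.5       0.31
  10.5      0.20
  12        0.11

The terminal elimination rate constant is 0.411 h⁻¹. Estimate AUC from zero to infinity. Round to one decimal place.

Trapezoidal AUC_0→12:
  [0→1]: (0.00+7.38)/2 × 1 = 3.69
  [1→2]: (7.38+6.19)/2 × 1 = 6.785
  [2→3.5]: (6.19+3.56)/2 × 1.5 = 7.3125
  [3.5→9.5]: (3.56+0.31)/2 × 6 = 11.61
  [9.5→10.5]: (0.31+0.20)/2 × 1 = 0.255
  [10.5→12]: (0.20+0.11)/2 × 1.5 = 0.2325
  Sum = 29.885 mcg/mL·h
Extrapolated tail: C_last / k_e = 0.11 / 0.411 = 0.268
AUC_0→∞ = 29.885 + 0.268 = 30.153 mcg/mL·h

AUC = 30.2 mcg/mL·h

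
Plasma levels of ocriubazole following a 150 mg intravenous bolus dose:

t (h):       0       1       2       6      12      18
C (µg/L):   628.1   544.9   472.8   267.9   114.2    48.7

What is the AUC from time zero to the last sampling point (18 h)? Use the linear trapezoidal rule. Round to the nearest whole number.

Trapezoidal AUC_0→18:
  [0→1]: (628.1+544.9)/2 × 1 = 586.5
  [1→2]: (544.9+472.8)/2 × 1 = 508.85
  [2→6]: (472.8+267.9)/2 × 4 = 1481.4
  [6→12]: (267.9+114.2)/2 × 6 = 1146.3
  [12→18]: (114.2+48.7)/2 × 6 = 488.7
  Sum = 4211.75 µg/L·h

AUC = 4212 µg/L·h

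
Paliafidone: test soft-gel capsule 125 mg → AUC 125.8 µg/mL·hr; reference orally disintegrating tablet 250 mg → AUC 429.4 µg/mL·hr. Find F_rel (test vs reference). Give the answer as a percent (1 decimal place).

F_rel = 58.6%

F_rel = (AUC_test/D_test) / (AUC_ref/D_ref)
      = (125.8/125) / (429.4/250)
      = 1.0064 / 1.7176 = 0.5859 = 58.59%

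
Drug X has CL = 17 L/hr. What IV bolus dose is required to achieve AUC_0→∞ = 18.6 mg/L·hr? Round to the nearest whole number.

Dose = 316 mg

Dose_iv = CL × AUC_0→∞
     = 17 × 18.6 = 316.2 mg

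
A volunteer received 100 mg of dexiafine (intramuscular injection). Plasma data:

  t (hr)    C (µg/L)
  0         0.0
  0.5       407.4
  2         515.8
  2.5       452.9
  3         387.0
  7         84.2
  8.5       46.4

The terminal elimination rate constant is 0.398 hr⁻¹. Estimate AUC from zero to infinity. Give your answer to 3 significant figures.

AUC = 2400 µg/L·hr

Trapezoidal AUC_0→8.5:
  [0→0.5]: (0.0+407.4)/2 × 0.5 = 101.85
  [0.5→2]: (407.4+515.8)/2 × 1.5 = 692.4
  [2→2.5]: (515.8+452.9)/2 × 0.5 = 242.175
  [2.5→3]: (452.9+387.0)/2 × 0.5 = 209.975
  [3→7]: (387.0+84.2)/2 × 4 = 942.4
  [7→8.5]: (84.2+46.4)/2 × 1.5 = 97.95
  Sum = 2286.75 µg/L·hr
Extrapolated tail: C_last / k_e = 46.4 / 0.398 = 116.583
AUC_0→∞ = 2286.75 + 116.583 = 2403.333 µg/L·hr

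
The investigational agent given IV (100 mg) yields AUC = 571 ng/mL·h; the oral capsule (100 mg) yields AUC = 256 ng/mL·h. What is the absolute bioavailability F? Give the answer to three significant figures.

F = (AUC_ev / D_ev) / (AUC_iv / D_iv)
  = (256/100) / (571/100)
  = 2.56 / 5.71 = 0.4483

F = 0.448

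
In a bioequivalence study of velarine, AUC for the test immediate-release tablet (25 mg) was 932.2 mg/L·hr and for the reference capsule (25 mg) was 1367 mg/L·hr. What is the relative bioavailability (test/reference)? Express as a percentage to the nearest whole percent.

F_rel = (AUC_test/D_test) / (AUC_ref/D_ref)
      = (932.2/25) / (1367/25)
      = 37.288 / 54.68 = 0.6819 = 68.19%

F_rel = 68%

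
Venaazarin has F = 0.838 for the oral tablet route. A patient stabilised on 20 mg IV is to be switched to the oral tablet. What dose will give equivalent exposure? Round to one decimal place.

D_oral = 23.9 mg

For equal systemic exposure: F × D_ev = D_iv
D_ev = D_iv / F = 20 / 0.838 = 23.8663 mg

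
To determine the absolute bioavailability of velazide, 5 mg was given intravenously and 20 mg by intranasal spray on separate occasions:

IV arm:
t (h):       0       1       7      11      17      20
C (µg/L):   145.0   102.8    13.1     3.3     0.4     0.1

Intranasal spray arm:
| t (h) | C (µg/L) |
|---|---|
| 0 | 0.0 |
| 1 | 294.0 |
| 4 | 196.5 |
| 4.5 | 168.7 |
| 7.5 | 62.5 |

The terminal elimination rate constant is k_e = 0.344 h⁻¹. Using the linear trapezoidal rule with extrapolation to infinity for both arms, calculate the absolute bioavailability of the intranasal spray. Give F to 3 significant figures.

F = 0.727

Trapezoidal AUC_0→20 (IV):
  [0→1]: (145.0+102.8)/2 × 1 = 123.9
  [1→7]: (102.8+13.1)/2 × 6 = 347.7
  [7→11]: (13.1+3.3)/2 × 4 = 32.8
  [11→17]: (3.3+0.4)/2 × 6 = 11.1
  [17→20]: (0.4+0.1)/2 × 3 = 0.75
  Sum = 516.25 µg/L·h
IV tail: 0.1/0.344 = 0.291; AUC_iv,0→∞ = 516.25 + 0.291 = 516.541 µg/L·h
Trapezoidal AUC_0→7.5 (intranasal spray):
  [0→1]: (0.0+294.0)/2 × 1 = 147.0
  [1→4]: (294.0+196.5)/2 × 3 = 735.75
  [4→4.5]: (196.5+168.7)/2 × 0.5 = 91.3
  [4.5→7.5]: (168.7+62.5)/2 × 3 = 346.8
  Sum = 1320.85 µg/L·h
intranasal spray tail: 62.5/0.344 = 181.686; AUC_ev,0→∞ = 1320.85 + 181.686 = 1502.536 µg/L·h
F = (AUC_ev/D_ev)/(AUC_iv/D_iv) = (1502.536/20)/(516.541/5) = 75.1268/103.3082 = 0.7272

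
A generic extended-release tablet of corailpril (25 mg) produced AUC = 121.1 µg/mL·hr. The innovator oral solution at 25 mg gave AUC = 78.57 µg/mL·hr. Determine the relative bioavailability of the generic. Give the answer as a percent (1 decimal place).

F_rel = 154.1%

F_rel = (AUC_test/D_test) / (AUC_ref/D_ref)
      = (121.1/25) / (78.57/25)
      = 4.844 / 3.1428 = 1.5413 = 154.13%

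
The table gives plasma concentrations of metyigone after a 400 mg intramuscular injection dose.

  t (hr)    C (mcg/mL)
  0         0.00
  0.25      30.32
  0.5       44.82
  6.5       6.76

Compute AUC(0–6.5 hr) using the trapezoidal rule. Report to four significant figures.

Trapezoidal AUC_0→6.5:
  [0→0.25]: (0.00+30.32)/2 × 0.25 = 3.79
  [0.25→0.5]: (30.32+44.82)/2 × 0.25 = 9.3925
  [0.5→6.5]: (44.82+6.76)/2 × 6 = 154.74
  Sum = 167.9225 mcg/mL·hr

AUC = 167.9 mcg/mL·hr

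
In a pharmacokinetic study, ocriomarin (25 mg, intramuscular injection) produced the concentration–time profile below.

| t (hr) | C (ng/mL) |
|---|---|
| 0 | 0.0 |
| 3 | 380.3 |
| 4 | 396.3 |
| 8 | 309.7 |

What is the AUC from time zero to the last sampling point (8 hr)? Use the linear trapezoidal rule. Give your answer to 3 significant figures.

Trapezoidal AUC_0→8:
  [0→3]: (0.0+380.3)/2 × 3 = 570.45
  [3→4]: (380.3+396.3)/2 × 1 = 388.3
  [4→8]: (396.3+309.7)/2 × 4 = 1412.0
  Sum = 2370.75 ng/mL·hr

AUC = 2370 ng/mL·hr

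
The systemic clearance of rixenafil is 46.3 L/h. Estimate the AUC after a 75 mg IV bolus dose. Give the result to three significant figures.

AUC = 1.62 mg/L·h

AUC_0→∞ = Dose_iv / CL
        = 75 / 46.3 = 1.61987 mg/L·h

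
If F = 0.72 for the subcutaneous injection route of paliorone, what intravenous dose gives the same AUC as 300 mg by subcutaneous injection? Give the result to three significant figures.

D_iv = 216 mg

Systemic exposure from an extravascular dose = F × D_ev, so the equivalent IV dose is F × D_ev.
D_iv = F × D_ev = 0.72 × 300 = 216 mg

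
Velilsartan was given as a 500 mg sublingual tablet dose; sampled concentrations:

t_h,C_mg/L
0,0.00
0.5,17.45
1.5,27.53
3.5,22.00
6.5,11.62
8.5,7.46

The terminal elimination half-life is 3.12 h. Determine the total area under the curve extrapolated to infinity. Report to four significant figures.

AUC = 179.5 mg/L·h

Trapezoidal AUC_0→8.5:
  [0→0.5]: (0.00+17.45)/2 × 0.5 = 4.3625
  [0.5→1.5]: (17.45+27.53)/2 × 1 = 22.49
  [1.5→3.5]: (27.53+22.00)/2 × 2 = 49.53
  [3.5→6.5]: (22.00+11.62)/2 × 3 = 50.43
  [6.5→8.5]: (11.62+7.46)/2 × 2 = 19.08
  Sum = 145.8925 mg/L·h
k_e = ln2 / t½ = 0.693147 / 3.12 = 0.2222 h^-1
Extrapolated tail: C_last / k_e = 7.46 / 0.2222 = 33.573
AUC_0→∞ = 145.8925 + 33.573 = 179.4655 mg/L·h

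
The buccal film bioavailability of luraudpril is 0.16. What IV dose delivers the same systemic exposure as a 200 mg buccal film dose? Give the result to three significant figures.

Systemic exposure from an extravascular dose = F × D_ev, so the equivalent IV dose is F × D_ev.
D_iv = F × D_ev = 0.16 × 200 = 32 mg

D_iv = 32.0 mg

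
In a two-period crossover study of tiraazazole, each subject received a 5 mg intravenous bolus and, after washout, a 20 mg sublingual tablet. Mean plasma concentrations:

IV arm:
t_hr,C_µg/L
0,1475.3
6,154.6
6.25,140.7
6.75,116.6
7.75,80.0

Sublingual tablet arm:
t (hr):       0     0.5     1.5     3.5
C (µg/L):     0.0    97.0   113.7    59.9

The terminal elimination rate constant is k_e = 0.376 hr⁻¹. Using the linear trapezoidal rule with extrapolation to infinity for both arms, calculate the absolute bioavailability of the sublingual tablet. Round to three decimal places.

F = 0.022

Trapezoidal AUC_0→7.75 (IV):
  [0→6]: (1475.3+154.6)/2 × 6 = 4889.7
  [6→6.25]: (154.6+140.7)/2 × 0.25 = 36.9125
  [6.25→6.75]: (140.7+116.6)/2 × 0.5 = 64.325
  [6.75→7.75]: (116.6+80.0)/2 × 1 = 98.3
  Sum = 5089.2375 µg/L·hr
IV tail: 80.0/0.376 = 212.766; AUC_iv,0→∞ = 5089.2375 + 212.766 = 5302.0035 µg/L·hr
Trapezoidal AUC_0→3.5 (sublingual tablet):
  [0→0.5]: (0.0+97.0)/2 × 0.5 = 24.25
  [0.5→1.5]: (97.0+113.7)/2 × 1 = 105.35
  [1.5→3.5]: (113.7+59.9)/2 × 2 = 173.6
  Sum = 303.2 µg/L·hr
sublingual tablet tail: 59.9/0.376 = 159.309; AUC_ev,0→∞ = 303.2 + 159.309 = 462.509 µg/L·hr
F = (AUC_ev/D_ev)/(AUC_iv/D_iv) = (462.509/20)/(5302.0035/5) = 23.12545/1060.4007 = 0.0218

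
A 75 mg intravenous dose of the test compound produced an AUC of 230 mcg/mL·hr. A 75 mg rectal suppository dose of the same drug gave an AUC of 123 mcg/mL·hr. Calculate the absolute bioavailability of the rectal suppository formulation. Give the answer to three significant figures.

F = (AUC_ev / D_ev) / (AUC_iv / D_iv)
  = (123/75) / (230/75)
  = 1.64 / 3.06667 = 0.5348

F = 0.535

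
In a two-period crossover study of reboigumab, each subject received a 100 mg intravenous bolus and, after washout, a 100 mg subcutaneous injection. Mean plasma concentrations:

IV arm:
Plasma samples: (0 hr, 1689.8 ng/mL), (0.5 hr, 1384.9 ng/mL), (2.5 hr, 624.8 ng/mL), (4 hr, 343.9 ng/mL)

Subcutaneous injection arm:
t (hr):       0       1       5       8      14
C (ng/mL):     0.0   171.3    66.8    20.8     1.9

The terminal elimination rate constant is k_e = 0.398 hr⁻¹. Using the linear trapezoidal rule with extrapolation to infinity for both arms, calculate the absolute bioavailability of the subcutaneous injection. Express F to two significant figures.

Trapezoidal AUC_0→4 (IV):
  [0→0.5]: (1689.8+1384.9)/2 × 0.5 = 768.675
  [0.5→2.5]: (1384.9+624.8)/2 × 2 = 2009.7
  [2.5→4]: (624.8+343.9)/2 × 1.5 = 726.525
  Sum = 3504.9 ng/mL·hr
IV tail: 343.9/0.398 = 864.070; AUC_iv,0→∞ = 3504.9 + 864.070 = 4368.97 ng/mL·hr
Trapezoidal AUC_0→14 (subcutaneous injection):
  [0→1]: (0.0+171.3)/2 × 1 = 85.65
  [1→5]: (171.3+66.8)/2 × 4 = 476.2
  [5→8]: (66.8+20.8)/2 × 3 = 131.4
  [8→14]: (20.8+1.9)/2 × 6 = 68.1
  Sum = 761.35 ng/mL·hr
subcutaneous injection tail: 1.9/0.398 = 4.774; AUC_ev,0→∞ = 761.35 + 4.774 = 766.124 ng/mL·hr
F = (AUC_ev/D_ev)/(AUC_iv/D_iv) = (766.124/100)/(4368.97/100) = 7.66124/43.6897 = 0.1754

F = 0.18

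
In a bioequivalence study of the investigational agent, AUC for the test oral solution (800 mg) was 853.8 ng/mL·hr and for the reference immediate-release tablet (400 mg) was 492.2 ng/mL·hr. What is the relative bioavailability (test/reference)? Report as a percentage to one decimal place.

F_rel = 86.7%

F_rel = (AUC_test/D_test) / (AUC_ref/D_ref)
      = (853.8/800) / (492.2/400)
      = 1.06725 / 1.2305 = 0.8673 = 86.73%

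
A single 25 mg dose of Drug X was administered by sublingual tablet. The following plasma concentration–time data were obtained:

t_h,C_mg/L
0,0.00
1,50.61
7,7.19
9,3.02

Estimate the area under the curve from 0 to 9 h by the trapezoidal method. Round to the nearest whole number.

AUC = 209 mg/L·h

Trapezoidal AUC_0→9:
  [0→1]: (0.00+50.61)/2 × 1 = 25.305
  [1→7]: (50.61+7.19)/2 × 6 = 173.4
  [7→9]: (7.19+3.02)/2 × 2 = 10.21
  Sum = 208.915 mg/L·h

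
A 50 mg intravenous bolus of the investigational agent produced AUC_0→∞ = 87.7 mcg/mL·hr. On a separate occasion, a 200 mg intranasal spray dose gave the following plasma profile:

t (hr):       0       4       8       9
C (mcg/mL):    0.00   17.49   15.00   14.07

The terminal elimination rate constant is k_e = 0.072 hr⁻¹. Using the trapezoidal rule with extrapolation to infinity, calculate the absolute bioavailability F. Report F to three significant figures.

F = 0.883

Trapezoidal AUC_0→9 (intranasal spray):
  [0→4]: (0.00+17.49)/2 × 4 = 34.98
  [4→8]: (17.49+15.00)/2 × 4 = 64.98
  [8→9]: (15.00+14.07)/2 × 1 = 14.535
  Sum = 114.495 mcg/mL·hr
Tail: C_last/k_e = 14.07/0.072 = 195.417
AUC_0→∞ (intranasal spray) = 114.495 + 195.417 = 309.912 mcg/mL·hr
F = (AUC_ev/D_ev)/(AUC_iv/D_iv) = (309.912/200)/(87.7/50) = 1.54956/1.754 = 0.8834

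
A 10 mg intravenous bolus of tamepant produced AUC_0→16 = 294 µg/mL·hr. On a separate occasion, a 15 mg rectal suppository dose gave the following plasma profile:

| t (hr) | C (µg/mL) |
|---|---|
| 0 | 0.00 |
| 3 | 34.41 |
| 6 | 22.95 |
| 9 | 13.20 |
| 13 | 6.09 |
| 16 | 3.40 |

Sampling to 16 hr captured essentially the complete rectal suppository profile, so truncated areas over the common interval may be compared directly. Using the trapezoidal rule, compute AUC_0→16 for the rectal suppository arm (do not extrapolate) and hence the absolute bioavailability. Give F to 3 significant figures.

Trapezoidal AUC_0→16 (rectal suppository):
  [0→3]: (0.00+34.41)/2 × 3 = 51.615
  [3→6]: (34.41+22.95)/2 × 3 = 86.04
  [6→9]: (22.95+13.20)/2 × 3 = 54.225
  [9→13]: (13.20+6.09)/2 × 4 = 38.58
  [13→16]: (6.09+3.40)/2 × 3 = 14.235
  Sum = 244.695 µg/mL·hr
F = (AUC_ev/D_ev)/(AUC_iv/D_iv) = (244.695/15)/(294/10) = 16.313/29.4 = 0.5549

F = 0.555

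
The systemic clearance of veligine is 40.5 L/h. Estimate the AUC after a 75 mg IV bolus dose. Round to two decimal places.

AUC = 1.85 mg/L·h

AUC_0→∞ = Dose_iv / CL
        = 75 / 40.5 = 1.85185 mg/L·h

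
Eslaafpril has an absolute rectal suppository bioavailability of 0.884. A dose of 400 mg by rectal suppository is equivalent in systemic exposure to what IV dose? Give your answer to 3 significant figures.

D_iv = 354 mg

Systemic exposure from an extravascular dose = F × D_ev, so the equivalent IV dose is F × D_ev.
D_iv = F × D_ev = 0.884 × 400 = 353.6 mg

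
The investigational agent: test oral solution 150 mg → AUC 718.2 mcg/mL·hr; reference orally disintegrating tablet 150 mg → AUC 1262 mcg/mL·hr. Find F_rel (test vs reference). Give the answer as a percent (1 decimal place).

F_rel = (AUC_test/D_test) / (AUC_ref/D_ref)
      = (718.2/150) / (1262/150)
      = 4.788 / 8.41333 = 0.5691 = 56.91%

F_rel = 56.9%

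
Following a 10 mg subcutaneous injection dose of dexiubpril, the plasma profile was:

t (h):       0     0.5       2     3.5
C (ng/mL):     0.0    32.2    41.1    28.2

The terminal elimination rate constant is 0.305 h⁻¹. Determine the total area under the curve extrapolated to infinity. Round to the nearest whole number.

Trapezoidal AUC_0→3.5:
  [0→0.5]: (0.0+32.2)/2 × 0.5 = 8.05
  [0.5→2]: (32.2+41.1)/2 × 1.5 = 54.975
  [2→3.5]: (41.1+28.2)/2 × 1.5 = 51.975
  Sum = 115.0 ng/mL·h
Extrapolated tail: C_last / k_e = 28.2 / 0.305 = 92.459
AUC_0→∞ = 115.0 + 92.459 = 207.459 ng/mL·h

AUC = 207 ng/mL·h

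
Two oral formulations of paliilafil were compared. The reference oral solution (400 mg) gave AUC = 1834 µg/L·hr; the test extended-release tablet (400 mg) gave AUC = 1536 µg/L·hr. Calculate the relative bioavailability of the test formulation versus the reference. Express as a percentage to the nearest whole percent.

F_rel = 84%

F_rel = (AUC_test/D_test) / (AUC_ref/D_ref)
      = (1536/400) / (1834/400)
      = 3.84 / 4.585 = 0.8375 = 83.75%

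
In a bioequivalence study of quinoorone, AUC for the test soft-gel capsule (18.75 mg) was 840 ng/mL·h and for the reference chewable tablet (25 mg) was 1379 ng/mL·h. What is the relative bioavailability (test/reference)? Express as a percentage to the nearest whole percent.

F_rel = (AUC_test/D_test) / (AUC_ref/D_ref)
      = (840/18.75) / (1379/25)
      = 44.8 / 55.16 = 0.8122 = 81.22%

F_rel = 81%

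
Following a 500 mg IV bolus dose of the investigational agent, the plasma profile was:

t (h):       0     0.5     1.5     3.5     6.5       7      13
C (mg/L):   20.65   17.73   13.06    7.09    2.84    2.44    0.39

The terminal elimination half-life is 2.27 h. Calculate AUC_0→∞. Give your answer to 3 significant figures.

AUC = 71.1 mg/L·h

Trapezoidal AUC_0→13:
  [0→0.5]: (20.65+17.73)/2 × 0.5 = 9.595
  [0.5→1.5]: (17.73+13.06)/2 × 1 = 15.395
  [1.5→3.5]: (13.06+7.09)/2 × 2 = 20.15
  [3.5→6.5]: (7.09+2.84)/2 × 3 = 14.895
  [6.5→7]: (2.84+2.44)/2 × 0.5 = 1.32
  [7→13]: (2.44+0.39)/2 × 6 = 8.49
  Sum = 69.845 mg/L·h
k_e = ln2 / t½ = 0.693147 / 2.27 = 0.3054 h^-1
Extrapolated tail: C_last / k_e = 0.39 / 0.3054 = 1.277
AUC_0→∞ = 69.845 + 1.277 = 71.122 mg/L·h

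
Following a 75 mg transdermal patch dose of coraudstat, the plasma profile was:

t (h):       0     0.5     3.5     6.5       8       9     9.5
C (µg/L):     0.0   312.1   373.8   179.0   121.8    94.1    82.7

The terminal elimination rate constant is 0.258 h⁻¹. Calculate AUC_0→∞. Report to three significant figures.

Trapezoidal AUC_0→9.5:
  [0→0.5]: (0.0+312.1)/2 × 0.5 = 78.025
  [0.5→3.5]: (312.1+373.8)/2 × 3 = 1028.85
  [3.5→6.5]: (373.8+179.0)/2 × 3 = 829.2
  [6.5→8]: (179.0+121.8)/2 × 1.5 = 225.6
  [8→9]: (121.8+94.1)/2 × 1 = 107.95
  [9→9.5]: (94.1+82.7)/2 × 0.5 = 44.2
  Sum = 2313.825 µg/L·h
Extrapolated tail: C_last / k_e = 82.7 / 0.258 = 320.543
AUC_0→∞ = 2313.825 + 320.543 = 2634.368 µg/L·h

AUC = 2630 µg/L·h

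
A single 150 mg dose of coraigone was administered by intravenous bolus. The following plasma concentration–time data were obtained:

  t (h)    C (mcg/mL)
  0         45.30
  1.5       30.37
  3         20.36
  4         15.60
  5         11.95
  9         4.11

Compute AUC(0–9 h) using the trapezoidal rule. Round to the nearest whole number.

AUC = 159 mcg/mL·h

Trapezoidal AUC_0→9:
  [0→1.5]: (45.30+30.37)/2 × 1.5 = 56.7525
  [1.5→3]: (30.37+20.36)/2 × 1.5 = 38.0475
  [3→4]: (20.36+15.60)/2 × 1 = 17.98
  [4→5]: (15.60+11.95)/2 × 1 = 13.775
  [5→9]: (11.95+4.11)/2 × 4 = 32.12
  Sum = 158.675 mcg/mL·h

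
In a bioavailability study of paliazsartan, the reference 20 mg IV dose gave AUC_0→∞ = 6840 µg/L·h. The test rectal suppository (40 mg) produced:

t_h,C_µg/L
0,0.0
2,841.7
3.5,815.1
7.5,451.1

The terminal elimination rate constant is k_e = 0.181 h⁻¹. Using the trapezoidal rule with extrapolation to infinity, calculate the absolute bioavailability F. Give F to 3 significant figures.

F = 0.520

Trapezoidal AUC_0→7.5 (rectal suppository):
  [0→2]: (0.0+841.7)/2 × 2 = 841.7
  [2→3.5]: (841.7+815.1)/2 × 1.5 = 1242.6
  [3.5→7.5]: (815.1+451.1)/2 × 4 = 2532.4
  Sum = 4616.7 µg/L·h
Tail: C_last/k_e = 451.1/0.181 = 2492.265
AUC_0→∞ (rectal suppository) = 4616.7 + 2492.265 = 7108.965 µg/L·h
F = (AUC_ev/D_ev)/(AUC_iv/D_iv) = (7108.965/40)/(6840/20) = 177.724/342 = 0.5197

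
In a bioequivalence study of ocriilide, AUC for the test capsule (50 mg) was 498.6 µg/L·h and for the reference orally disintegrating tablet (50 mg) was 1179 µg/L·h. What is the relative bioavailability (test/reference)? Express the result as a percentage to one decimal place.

F_rel = 42.3%

F_rel = (AUC_test/D_test) / (AUC_ref/D_ref)
      = (498.6/50) / (1179/50)
      = 9.972 / 23.58 = 0.4229 = 42.29%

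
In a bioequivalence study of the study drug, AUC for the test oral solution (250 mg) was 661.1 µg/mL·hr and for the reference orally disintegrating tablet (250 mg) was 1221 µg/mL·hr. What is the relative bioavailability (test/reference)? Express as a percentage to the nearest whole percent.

F_rel = (AUC_test/D_test) / (AUC_ref/D_ref)
      = (661.1/250) / (1221/250)
      = 2.6444 / 4.884 = 0.5414 = 54.14%

F_rel = 54%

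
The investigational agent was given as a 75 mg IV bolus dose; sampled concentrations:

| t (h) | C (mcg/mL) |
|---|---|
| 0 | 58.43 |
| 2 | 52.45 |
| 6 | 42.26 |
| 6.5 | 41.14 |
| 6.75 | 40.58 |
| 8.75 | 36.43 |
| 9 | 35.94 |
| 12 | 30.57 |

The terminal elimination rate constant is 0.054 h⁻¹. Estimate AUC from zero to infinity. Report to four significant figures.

Trapezoidal AUC_0→12:
  [0→2]: (58.43+52.45)/2 × 2 = 110.88
  [2→6]: (52.45+42.26)/2 × 4 = 189.42
  [6→6.5]: (42.26+41.14)/2 × 0.5 = 20.85
  [6.5→6.75]: (41.14+40.58)/2 × 0.25 = 10.215
  [6.75→8.75]: (40.58+36.43)/2 × 2 = 77.01
  [8.75→9]: (36.43+35.94)/2 × 0.25 = 9.04625
  [9→12]: (35.94+30.57)/2 × 3 = 99.765
  Sum = 517.18625 mcg/mL·h
Extrapolated tail: C_last / k_e = 30.57 / 0.054 = 566.111
AUC_0→∞ = 517.18625 + 566.111 = 1083.29725 mcg/mL·h

AUC = 1083 mcg/mL·h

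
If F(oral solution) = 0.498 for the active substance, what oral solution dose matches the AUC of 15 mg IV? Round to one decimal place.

D_oral = 30.1 mg

For equal systemic exposure: F × D_ev = D_iv
D_ev = D_iv / F = 15 / 0.498 = 30.1205 mg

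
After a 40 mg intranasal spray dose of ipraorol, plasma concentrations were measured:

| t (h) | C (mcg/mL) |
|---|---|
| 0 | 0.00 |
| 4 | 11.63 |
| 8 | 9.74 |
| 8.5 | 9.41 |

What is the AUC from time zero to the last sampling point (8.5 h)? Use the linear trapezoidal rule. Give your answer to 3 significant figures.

AUC = 70.8 mcg/mL·h

Trapezoidal AUC_0→8.5:
  [0→4]: (0.00+11.63)/2 × 4 = 23.26
  [4→8]: (11.63+9.74)/2 × 4 = 42.74
  [8→8.5]: (9.74+9.41)/2 × 0.5 = 4.7875
  Sum = 70.7875 mcg/mL·h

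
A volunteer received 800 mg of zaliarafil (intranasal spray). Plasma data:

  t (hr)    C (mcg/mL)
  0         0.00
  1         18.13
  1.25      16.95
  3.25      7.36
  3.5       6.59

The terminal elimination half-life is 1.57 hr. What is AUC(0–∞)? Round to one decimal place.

AUC = 54.4 mcg/mL·hr

Trapezoidal AUC_0→3.5:
  [0→1]: (0.00+18.13)/2 × 1 = 9.065
  [1→1.25]: (18.13+16.95)/2 × 0.25 = 4.385
  [1.25→3.25]: (16.95+7.36)/2 × 2 = 24.31
  [3.25→3.5]: (7.36+6.59)/2 × 0.25 = 1.74375
  Sum = 39.50375 mcg/mL·hr
k_e = ln2 / t½ = 0.693147 / 1.57 = 0.4415 hr^-1
Extrapolated tail: C_last / k_e = 6.59 / 0.4415 = 14.926
AUC_0→∞ = 39.50375 + 14.926 = 54.42975 mcg/mL·hr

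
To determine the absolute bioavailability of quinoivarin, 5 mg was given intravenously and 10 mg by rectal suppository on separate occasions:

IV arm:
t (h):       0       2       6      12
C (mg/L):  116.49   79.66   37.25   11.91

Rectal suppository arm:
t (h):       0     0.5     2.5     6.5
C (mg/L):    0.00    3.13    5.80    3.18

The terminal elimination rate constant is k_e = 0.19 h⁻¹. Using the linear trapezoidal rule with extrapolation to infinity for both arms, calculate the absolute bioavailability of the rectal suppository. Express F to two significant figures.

F = 0.035

Trapezoidal AUC_0→12 (IV):
  [0→2]: (116.49+79.66)/2 × 2 = 196.15
  [2→6]: (79.66+37.25)/2 × 4 = 233.82
  [6→12]: (37.25+11.91)/2 × 6 = 147.48
  Sum = 577.45 mg/L·h
IV tail: 11.91/0.19 = 62.684; AUC_iv,0→∞ = 577.45 + 62.684 = 640.134 mg/L·h
Trapezoidal AUC_0→6.5 (rectal suppository):
  [0→0.5]: (0.00+3.13)/2 × 0.5 = 0.7825
  [0.5→2.5]: (3.13+5.80)/2 × 2 = 8.93
  [2.5→6.5]: (5.80+3.18)/2 × 4 = 17.96
  Sum = 27.6725 mg/L·h
rectal suppository tail: 3.18/0.19 = 16.737; AUC_ev,0→∞ = 27.6725 + 16.737 = 44.4095 mg/L·h
F = (AUC_ev/D_ev)/(AUC_iv/D_iv) = (44.4095/10)/(640.134/5) = 4.44095/128.0268 = 0.0347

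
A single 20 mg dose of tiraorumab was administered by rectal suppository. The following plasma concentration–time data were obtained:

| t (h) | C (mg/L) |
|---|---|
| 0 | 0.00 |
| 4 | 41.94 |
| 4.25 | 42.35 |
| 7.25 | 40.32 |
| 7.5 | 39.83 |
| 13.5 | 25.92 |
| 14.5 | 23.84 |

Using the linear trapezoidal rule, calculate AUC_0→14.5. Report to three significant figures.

AUC = 451 mg/L·h

Trapezoidal AUC_0→14.5:
  [0→4]: (0.00+41.94)/2 × 4 = 83.88
  [4→4.25]: (41.94+42.35)/2 × 0.25 = 10.53625
  [4.25→7.25]: (42.35+40.32)/2 × 3 = 124.005
  [7.25→7.5]: (40.32+39.83)/2 × 0.25 = 10.01875
  [7.5→13.5]: (39.83+25.92)/2 × 6 = 197.25
  [13.5→14.5]: (25.92+23.84)/2 × 1 = 24.88
  Sum = 450.57 mg/L·h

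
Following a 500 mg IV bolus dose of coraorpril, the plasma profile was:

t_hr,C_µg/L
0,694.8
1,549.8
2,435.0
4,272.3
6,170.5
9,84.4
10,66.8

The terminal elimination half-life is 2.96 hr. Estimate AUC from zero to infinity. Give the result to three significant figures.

AUC = 3010 µg/L·hr

Trapezoidal AUC_0→10:
  [0→1]: (694.8+549.8)/2 × 1 = 622.3
  [1→2]: (549.8+435.0)/2 × 1 = 492.4
  [2→4]: (435.0+272.3)/2 × 2 = 707.3
  [4→6]: (272.3+170.5)/2 × 2 = 442.8
  [6→9]: (170.5+84.4)/2 × 3 = 382.35
  [9→10]: (84.4+66.8)/2 × 1 = 75.6
  Sum = 2722.75 µg/L·hr
k_e = ln2 / t½ = 0.693147 / 2.96 = 0.2342 hr^-1
Extrapolated tail: C_last / k_e = 66.8 / 0.2342 = 285.226
AUC_0→∞ = 2722.75 + 285.226 = 3007.976 µg/L·hr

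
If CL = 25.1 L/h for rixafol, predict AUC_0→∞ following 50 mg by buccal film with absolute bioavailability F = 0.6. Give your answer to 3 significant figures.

AUC = 1.20 mg/L·h

AUC_0→∞ = F × Dose / CL
        = 0.6 × 50 / 25.1 = 1.19522 mg/L·h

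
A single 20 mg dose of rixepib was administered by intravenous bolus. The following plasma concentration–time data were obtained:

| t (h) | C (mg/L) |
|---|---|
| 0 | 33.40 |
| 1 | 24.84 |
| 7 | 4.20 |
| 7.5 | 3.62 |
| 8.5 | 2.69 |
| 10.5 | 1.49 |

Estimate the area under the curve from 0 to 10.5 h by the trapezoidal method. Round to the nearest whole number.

AUC = 126 mg/L·h

Trapezoidal AUC_0→10.5:
  [0→1]: (33.40+24.84)/2 × 1 = 29.12
  [1→7]: (24.84+4.20)/2 × 6 = 87.12
  [7→7.5]: (4.20+3.62)/2 × 0.5 = 1.955
  [7.5→8.5]: (3.62+2.69)/2 × 1 = 3.155
  [8.5→10.5]: (2.69+1.49)/2 × 2 = 4.18
  Sum = 125.53 mg/L·h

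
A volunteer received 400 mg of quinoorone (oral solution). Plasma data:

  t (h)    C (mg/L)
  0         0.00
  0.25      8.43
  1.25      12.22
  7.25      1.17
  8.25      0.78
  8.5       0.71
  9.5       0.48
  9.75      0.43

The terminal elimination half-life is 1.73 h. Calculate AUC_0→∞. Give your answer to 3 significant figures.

Trapezoidal AUC_0→9.75:
  [0→0.25]: (0.00+8.43)/2 × 0.25 = 1.05375
  [0.25→1.25]: (8.43+12.22)/2 × 1 = 10.325
  [1.25→7.25]: (12.22+1.17)/2 × 6 = 40.17
  [7.25→8.25]: (1.17+0.78)/2 × 1 = 0.975
  [8.25→8.5]: (0.78+0.71)/2 × 0.25 = 0.18625
  [8.5→9.5]: (0.71+0.48)/2 × 1 = 0.595
  [9.5→9.75]: (0.48+0.43)/2 × 0.25 = 0.11375
  Sum = 53.41875 mg/L·h
k_e = ln2 / t½ = 0.693147 / 1.73 = 0.4007 h^-1
Extrapolated tail: C_last / k_e = 0.43 / 0.4007 = 1.073
AUC_0→∞ = 53.41875 + 1.073 = 54.49175 mg/L·h

AUC = 54.5 mg/L·h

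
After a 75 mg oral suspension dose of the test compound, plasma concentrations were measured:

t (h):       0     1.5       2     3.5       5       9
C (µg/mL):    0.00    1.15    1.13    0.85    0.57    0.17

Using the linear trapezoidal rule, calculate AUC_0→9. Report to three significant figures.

AUC = 5.46 µg/mL·h

Trapezoidal AUC_0→9:
  [0→1.5]: (0.00+1.15)/2 × 1.5 = 0.8625
  [1.5→2]: (1.15+1.13)/2 × 0.5 = 0.57
  [2→3.5]: (1.13+0.85)/2 × 1.5 = 1.485
  [3.5→5]: (0.85+0.57)/2 × 1.5 = 1.065
  [5→9]: (0.57+0.17)/2 × 4 = 1.48
  Sum = 5.4625 µg/mL·h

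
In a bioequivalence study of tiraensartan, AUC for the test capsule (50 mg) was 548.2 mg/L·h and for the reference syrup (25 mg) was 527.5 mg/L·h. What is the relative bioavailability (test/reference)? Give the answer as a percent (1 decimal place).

F_rel = 52.0%

F_rel = (AUC_test/D_test) / (AUC_ref/D_ref)
      = (548.2/50) / (527.5/25)
      = 10.964 / 21.1 = 0.5196 = 51.96%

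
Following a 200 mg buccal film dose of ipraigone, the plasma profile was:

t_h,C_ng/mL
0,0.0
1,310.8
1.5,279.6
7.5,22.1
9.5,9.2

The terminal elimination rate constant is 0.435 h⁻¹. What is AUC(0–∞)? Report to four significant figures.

AUC = 1261 ng/mL·h

Trapezoidal AUC_0→9.5:
  [0→1]: (0.0+310.8)/2 × 1 = 155.4
  [1→1.5]: (310.8+279.6)/2 × 0.5 = 147.6
  [1.5→7.5]: (279.6+22.1)/2 × 6 = 905.1
  [7.5→9.5]: (22.1+9.2)/2 × 2 = 31.3
  Sum = 1239.4 ng/mL·h
Extrapolated tail: C_last / k_e = 9.2 / 0.435 = 21.149
AUC_0→∞ = 1239.4 + 21.149 = 1260.549 ng/mL·h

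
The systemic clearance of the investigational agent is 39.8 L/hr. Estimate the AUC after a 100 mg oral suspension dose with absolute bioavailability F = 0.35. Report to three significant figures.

AUC_0→∞ = F × Dose / CL
        = 0.35 × 100 / 39.8 = 0.879397 mg/L·hr

AUC = 0.879 mg/L·hr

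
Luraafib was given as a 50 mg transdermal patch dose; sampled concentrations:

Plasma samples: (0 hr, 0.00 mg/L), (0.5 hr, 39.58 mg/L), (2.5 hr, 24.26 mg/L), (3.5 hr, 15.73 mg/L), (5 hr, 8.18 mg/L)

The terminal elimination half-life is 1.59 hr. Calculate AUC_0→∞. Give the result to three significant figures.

AUC = 130 mg/L·hr

Trapezoidal AUC_0→5:
  [0→0.5]: (0.00+39.58)/2 × 0.5 = 9.895
  [0.5→2.5]: (39.58+24.26)/2 × 2 = 63.84
  [2.5→3.5]: (24.26+15.73)/2 × 1 = 19.995
  [3.5→5]: (15.73+8.18)/2 × 1.5 = 17.9325
  Sum = 111.6625 mg/L·hr
k_e = ln2 / t½ = 0.693147 / 1.59 = 0.4359 hr^-1
Extrapolated tail: C_last / k_e = 8.18 / 0.4359 = 18.766
AUC_0→∞ = 111.6625 + 18.766 = 130.4285 mg/L·hr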